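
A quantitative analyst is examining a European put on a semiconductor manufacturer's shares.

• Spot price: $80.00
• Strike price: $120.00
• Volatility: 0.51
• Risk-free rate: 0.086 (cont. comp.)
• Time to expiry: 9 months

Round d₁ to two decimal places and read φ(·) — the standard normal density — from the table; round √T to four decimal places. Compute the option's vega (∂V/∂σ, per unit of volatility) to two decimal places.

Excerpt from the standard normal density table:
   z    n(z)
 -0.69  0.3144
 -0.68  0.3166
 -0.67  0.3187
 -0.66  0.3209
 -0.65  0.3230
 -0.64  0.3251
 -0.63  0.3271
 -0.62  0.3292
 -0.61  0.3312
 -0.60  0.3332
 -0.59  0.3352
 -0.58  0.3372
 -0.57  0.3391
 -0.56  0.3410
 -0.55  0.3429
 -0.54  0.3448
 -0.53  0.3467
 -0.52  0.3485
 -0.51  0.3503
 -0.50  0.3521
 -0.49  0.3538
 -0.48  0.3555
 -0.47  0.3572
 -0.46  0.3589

23.76

T = 0.75;  σ√T = 0.4417
d₁ = [ln(80/120) + (0.086 + ½·0.51²)·0.75] / (σ√T) = (-0.4055 + 0.1620) / 0.4417 = -0.5511 ⇒ -0.55
√T = √0.75 = 0.8660
φ(d₁) = φ(-0.55) = 0.3429
vega = S·φ(d₁)·√T = 80·0.3429·0.8660 = 23.7561
(The call has the same vega.)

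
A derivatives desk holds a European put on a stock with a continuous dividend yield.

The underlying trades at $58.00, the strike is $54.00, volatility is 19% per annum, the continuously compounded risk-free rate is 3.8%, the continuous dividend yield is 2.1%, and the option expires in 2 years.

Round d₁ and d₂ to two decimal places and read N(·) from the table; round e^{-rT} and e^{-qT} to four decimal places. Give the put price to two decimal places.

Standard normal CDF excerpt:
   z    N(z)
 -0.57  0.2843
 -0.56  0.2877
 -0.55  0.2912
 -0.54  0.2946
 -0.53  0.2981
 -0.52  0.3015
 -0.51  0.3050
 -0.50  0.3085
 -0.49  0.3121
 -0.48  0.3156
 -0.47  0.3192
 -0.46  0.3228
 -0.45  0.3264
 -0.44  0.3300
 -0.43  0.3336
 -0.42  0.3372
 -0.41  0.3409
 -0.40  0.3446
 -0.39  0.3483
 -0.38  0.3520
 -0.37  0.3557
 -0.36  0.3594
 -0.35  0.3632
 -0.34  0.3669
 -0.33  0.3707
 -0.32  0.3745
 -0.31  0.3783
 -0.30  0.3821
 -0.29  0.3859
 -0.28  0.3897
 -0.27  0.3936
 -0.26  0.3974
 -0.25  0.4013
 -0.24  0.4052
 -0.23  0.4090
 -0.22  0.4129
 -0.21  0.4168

$3.31

T = 2;  σ√T = 0.2687
d₁ = [ln(58/54) + (0.038 − 0.021 + ½·0.19²)·2] / (σ√T) = (0.0715 + 0.0701) / 0.2687 = 0.5268 → 0.53
d₂ = 0.5268 − 0.2687 = 0.2581 → 0.26
exp(−qT) = exp(−0.021·2) = 0.9589;  exp(−rT) = exp(−0.038·2) = 0.9268
N(−d₂) = N(-0.26) = 0.3974;  N(−d₁) = N(-0.53) = 0.2981
P = 54·0.9268·0.3974 − 58·0.9589·0.2981 = 19.8888 − 16.5792 = 3.3096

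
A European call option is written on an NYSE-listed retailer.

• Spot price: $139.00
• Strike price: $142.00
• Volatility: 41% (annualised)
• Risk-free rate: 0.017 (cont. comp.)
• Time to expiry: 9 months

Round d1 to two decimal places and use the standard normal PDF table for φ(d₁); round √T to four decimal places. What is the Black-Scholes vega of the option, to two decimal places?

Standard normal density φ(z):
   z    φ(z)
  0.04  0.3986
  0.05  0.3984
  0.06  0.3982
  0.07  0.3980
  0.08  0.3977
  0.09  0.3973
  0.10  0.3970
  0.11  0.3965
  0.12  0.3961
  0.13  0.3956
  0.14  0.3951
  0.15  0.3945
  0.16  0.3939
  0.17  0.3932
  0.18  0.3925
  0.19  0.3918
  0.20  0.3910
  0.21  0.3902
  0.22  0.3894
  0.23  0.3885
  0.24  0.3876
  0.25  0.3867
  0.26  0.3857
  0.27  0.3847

47.49

σ√T = 0.41·√0.75 = 0.3551
d₁ = [ln(139/142) + (0.017 + 0.41²/2)·0.75] / 0.3551 = [-0.0214 + 0.0758] / 0.3551 = 0.1533 which rounds to 0.15
√T = √0.75 = 0.8660
φ(d₁) = φ(0.15) = 0.3945
vega = S·φ(d₁)·√T = 139·0.3945·0.8660 = 47.4875
(Vega is the same for a European call and put with the same parameters.)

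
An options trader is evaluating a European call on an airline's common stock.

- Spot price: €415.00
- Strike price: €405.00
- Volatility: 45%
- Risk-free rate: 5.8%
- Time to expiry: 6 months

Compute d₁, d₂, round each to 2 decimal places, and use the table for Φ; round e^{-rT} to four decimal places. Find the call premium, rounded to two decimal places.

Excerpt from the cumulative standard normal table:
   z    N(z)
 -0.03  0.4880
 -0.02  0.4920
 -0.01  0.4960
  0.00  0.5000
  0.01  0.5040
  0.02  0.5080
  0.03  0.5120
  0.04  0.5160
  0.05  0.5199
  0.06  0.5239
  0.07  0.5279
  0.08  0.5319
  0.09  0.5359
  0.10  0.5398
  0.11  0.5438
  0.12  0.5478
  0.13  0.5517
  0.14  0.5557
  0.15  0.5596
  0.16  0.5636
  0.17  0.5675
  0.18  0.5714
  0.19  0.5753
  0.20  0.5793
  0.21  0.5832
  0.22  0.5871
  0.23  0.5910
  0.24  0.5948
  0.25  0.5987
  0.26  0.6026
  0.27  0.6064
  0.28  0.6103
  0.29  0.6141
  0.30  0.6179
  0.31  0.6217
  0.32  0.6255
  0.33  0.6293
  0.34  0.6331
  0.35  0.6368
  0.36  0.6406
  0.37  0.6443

€62.88

σ√T = 0.45·√0.5 = 0.3182
d₁ = [ln(415/405) + (0.058 + 0.45²/2)·0.5] / 0.3182 = [0.0244 + 0.0796] / 0.3182 = 0.3269 which rounds to 0.33
d₂ = d₁ − σ√T = 0.3269 − 0.3182 = 0.0087 which rounds to 0.01
e^(−rT) = e^(−0.058·0.5) = 0.9714
N(d₁) = N(0.33) = 0.6293;  N(d₂) = N(0.01) = 0.5040
C = 415·0.6293 − 405·0.9714·0.5040 = 261.1595 − 198.2822 = 62.8773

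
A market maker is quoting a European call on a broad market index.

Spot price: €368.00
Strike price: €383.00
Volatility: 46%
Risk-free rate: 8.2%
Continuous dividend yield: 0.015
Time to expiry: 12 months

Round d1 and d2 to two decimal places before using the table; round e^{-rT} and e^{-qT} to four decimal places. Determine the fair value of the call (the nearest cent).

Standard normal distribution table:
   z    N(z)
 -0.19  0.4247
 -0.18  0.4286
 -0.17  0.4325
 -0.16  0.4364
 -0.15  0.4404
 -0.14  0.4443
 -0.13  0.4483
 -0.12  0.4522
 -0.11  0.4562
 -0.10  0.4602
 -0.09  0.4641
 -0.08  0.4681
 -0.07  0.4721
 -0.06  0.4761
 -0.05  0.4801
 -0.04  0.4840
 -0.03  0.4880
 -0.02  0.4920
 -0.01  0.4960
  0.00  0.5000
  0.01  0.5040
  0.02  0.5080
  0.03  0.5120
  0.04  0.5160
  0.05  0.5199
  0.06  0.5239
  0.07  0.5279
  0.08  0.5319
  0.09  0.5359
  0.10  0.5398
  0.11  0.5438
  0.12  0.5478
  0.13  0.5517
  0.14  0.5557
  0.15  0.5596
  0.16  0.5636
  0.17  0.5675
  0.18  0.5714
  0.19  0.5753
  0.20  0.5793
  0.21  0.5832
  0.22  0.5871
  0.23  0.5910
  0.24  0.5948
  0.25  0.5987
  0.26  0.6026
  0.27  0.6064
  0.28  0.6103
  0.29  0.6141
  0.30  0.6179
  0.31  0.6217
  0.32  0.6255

σ√T = 0.46·√1 = 0.4600
d₁ = [ln(368/383) + (0.082 − 0.015 + ½·0.46²)·1] / (σ√T) = (-0.0400 + 0.1728) / 0.4600 = 0.2888 → 0.29
d₂ = 0.2888 − 0.4600 = -0.1712 → -0.17
exp(−qT) = exp(−0.015·1) = 0.9851;  exp(−rT) = exp(−0.082·1) = 0.9213
N(d₁) = N(0.29) = 0.6141;  N(d₂) = N(-0.17) = 0.4325
C = 368·0.9851·0.6141 − 383·0.9213·0.4325 = 222.6216 − 152.6110 = 70.0105

€70.01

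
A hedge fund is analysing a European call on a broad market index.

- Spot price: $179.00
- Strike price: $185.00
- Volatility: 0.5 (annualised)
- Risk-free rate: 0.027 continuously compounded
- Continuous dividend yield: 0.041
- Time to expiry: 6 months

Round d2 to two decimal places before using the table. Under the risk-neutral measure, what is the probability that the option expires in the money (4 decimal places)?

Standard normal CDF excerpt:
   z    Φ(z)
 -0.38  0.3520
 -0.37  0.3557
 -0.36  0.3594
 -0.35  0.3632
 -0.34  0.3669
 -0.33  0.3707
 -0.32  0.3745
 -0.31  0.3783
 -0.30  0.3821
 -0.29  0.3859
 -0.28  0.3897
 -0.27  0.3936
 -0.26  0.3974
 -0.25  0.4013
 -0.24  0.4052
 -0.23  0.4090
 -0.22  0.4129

σ√T = 0.5·√0.5 = 0.3536
d₁ = [ln(179/185) + (0.027 − 0.041 + 0.5²/2)·0.5] / 0.3536 = [-0.0330 + 0.0555] / 0.3536 = 0.0637 ≈ 0.06
d₂ = d₁ − σ√T = 0.0637 − 0.3536 = -0.2898 ≈ -0.29
Pr(exercise) under Q = N(d₂) = 0.3859

0.3859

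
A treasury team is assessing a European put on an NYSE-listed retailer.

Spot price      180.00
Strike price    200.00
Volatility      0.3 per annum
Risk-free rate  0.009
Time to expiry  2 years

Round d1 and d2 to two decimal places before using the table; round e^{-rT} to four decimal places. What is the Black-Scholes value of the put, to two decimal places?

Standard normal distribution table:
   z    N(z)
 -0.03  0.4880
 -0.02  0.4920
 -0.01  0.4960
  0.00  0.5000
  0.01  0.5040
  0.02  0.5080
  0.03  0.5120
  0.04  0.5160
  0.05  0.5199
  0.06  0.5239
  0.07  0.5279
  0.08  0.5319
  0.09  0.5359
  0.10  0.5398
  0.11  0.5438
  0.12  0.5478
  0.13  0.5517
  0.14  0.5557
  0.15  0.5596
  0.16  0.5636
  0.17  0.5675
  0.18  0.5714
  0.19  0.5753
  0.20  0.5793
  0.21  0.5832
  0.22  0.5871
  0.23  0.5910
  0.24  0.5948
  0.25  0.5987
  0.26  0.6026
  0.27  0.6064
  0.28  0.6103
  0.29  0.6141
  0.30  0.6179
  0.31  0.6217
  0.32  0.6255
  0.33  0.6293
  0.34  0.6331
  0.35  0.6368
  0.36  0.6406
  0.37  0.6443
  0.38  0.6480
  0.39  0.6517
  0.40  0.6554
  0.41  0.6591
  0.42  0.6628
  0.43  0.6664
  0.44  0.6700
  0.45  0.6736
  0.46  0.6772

40.92

T = 2;  σ√T = 0.4243
ln(S/K) + (r + σ²/2)T = ln(180/200) + (0.009 + 0.3²/2)·2 = -0.1054 + 0.1080 = 0.0026
d₁ = 0.0026 / 0.4243 = 0.0062 ≈ 0.01
d₂ = d₁ − σ√T = 0.0062 − 0.4243 = -0.4180 ≈ -0.42
exp(−rT) = exp(−0.009·2) = 0.9822
P = 200·0.9822·N(0.42) − 180·N(-0.01) = 200·0.9822·0.6628 − 180·0.4960 = 130.2004 − 89.2800 = 40.9204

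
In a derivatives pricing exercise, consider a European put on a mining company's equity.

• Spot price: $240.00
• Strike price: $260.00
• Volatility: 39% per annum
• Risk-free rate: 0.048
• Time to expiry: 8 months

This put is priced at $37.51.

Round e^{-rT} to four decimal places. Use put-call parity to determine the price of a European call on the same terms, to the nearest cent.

e^(−rT) = e^(−0.048·0.6667) = 0.9685
Put-call parity: C − P = S − K·e^(−rT) = 240 − 260·0.9685 = 240 − 251.8100 = -11.8100
C = P + (C − P) = 37.51 + (-11.8100) = 25.7000

$25.70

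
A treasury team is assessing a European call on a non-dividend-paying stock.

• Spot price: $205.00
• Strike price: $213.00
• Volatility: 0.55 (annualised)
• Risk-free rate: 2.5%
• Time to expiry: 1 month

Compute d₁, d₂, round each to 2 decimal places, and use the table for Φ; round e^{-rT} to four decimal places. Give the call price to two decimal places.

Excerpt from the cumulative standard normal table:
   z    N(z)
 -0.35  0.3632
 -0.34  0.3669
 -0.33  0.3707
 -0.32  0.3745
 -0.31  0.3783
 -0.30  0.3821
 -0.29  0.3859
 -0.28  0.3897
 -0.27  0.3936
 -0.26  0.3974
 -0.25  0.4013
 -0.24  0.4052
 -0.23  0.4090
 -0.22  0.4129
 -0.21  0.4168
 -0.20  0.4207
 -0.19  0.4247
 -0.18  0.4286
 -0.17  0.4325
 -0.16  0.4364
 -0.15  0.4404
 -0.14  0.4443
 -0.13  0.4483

σ√T = 0.55 × 0.2887 = 0.1588
ln(S/K) + (r + σ²/2)T = ln(205/213) + (0.025 + 0.55²/2)·0.08333 = -0.0383 + 0.0147 = -0.0236
d₁ = -0.0236 / 0.1588 = -0.1486 which rounds to -0.15
d₂ = d₁ − σ√T = -0.1486 − 0.1588 = -0.3074 which rounds to -0.31
e^(−rT) = e^(−0.025·0.08333) = 0.9979
C = 205·N(-0.15) − 213·0.9979·N(-0.31) = 205·0.4404 − 213·0.9979·0.3783 = 90.2820 − 80.4087 = 9.8733

$9.87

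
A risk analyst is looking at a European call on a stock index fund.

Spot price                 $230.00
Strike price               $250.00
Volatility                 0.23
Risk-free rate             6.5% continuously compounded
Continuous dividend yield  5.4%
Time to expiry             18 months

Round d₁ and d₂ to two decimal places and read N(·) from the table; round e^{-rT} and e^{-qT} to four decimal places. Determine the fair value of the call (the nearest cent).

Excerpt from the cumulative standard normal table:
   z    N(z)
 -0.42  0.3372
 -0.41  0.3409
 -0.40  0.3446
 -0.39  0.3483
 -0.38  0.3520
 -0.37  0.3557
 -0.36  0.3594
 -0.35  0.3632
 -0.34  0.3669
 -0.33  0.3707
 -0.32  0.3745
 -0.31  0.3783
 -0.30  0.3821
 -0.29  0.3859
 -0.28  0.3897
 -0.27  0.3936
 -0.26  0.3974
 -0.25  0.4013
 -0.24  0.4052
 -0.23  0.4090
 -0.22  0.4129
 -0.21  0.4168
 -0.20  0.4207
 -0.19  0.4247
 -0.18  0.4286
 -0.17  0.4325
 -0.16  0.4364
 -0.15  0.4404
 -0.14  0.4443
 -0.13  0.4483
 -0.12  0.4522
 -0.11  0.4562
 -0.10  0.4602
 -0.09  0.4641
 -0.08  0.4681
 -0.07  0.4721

$17.79

T = 1.5;  σ√T = 0.2817
d₁ = [ln(230/250) + (0.065 − 0.054 + 0.23²/2)·1.5] / 0.2817 = [-0.0834 + 0.0562] / 0.2817 = -0.0966 → -0.10
d₂ = d₁ − σ√T = -0.0966 − 0.2817 = -0.3783 → -0.38
e^(−qT) = e^(−0.054·1.5) = 0.9222;  e^(−rT) = e^(−0.065·1.5) = 0.9071
N(d₁) = N(-0.10) = 0.4602;  N(d₂) = N(-0.38) = 0.3520
C = 230·0.9222·0.4602 − 250·0.9071·0.3520 = 97.6112 − 79.8248 = 17.7864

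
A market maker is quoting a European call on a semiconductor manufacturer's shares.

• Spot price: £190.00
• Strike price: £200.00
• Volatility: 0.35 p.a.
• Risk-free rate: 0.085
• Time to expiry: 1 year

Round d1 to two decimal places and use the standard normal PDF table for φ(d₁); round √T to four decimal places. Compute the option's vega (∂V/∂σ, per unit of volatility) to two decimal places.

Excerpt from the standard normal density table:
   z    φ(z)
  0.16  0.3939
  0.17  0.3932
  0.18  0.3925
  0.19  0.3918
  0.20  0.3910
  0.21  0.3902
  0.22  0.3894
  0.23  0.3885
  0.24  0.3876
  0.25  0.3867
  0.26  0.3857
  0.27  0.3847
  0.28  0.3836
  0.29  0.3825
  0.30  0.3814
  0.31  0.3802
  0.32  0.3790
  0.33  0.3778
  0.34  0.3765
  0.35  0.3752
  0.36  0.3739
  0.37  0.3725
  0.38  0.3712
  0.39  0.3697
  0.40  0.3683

73.09

σ√T = 0.35·√1 = 0.3500
d₁ = [ln(190/200) + (0.085 + ½·0.35²)·1] / (σ√T) = (-0.0513 + 0.1462) / 0.3500 = 0.2713 ⇒ 0.27
√T = √1 = 1.0000
φ(d₁) = φ(0.27) = 0.3847
vega = S·φ(d₁)·√T = 190·0.3847·1.0000 = 73.0930
(Vega is the same for a European call and put with the same parameters.)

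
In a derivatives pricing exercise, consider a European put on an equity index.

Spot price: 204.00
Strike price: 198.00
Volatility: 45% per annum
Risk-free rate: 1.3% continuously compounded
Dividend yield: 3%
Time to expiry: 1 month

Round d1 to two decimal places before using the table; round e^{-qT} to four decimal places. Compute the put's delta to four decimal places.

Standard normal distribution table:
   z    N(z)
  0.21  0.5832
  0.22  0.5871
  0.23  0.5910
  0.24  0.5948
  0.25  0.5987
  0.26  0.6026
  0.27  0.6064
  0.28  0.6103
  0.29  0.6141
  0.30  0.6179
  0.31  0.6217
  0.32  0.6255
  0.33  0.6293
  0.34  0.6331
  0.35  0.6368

-0.3887

σ√T = 0.45 × 0.2887 = 0.1299
d₁ = [ln(204/198) + (0.013 − 0.03 + ½·0.45²)·0.08333] / (σ√T) = (0.0299 + 0.0070) / 0.1299 = 0.2839 ≈ 0.28
N(d₁) = N(0.28) = 0.6103
Δ_put = exp(−qT)·(N(d₁) − 1) = 0.9975·(0.6103 − 1) = -0.3887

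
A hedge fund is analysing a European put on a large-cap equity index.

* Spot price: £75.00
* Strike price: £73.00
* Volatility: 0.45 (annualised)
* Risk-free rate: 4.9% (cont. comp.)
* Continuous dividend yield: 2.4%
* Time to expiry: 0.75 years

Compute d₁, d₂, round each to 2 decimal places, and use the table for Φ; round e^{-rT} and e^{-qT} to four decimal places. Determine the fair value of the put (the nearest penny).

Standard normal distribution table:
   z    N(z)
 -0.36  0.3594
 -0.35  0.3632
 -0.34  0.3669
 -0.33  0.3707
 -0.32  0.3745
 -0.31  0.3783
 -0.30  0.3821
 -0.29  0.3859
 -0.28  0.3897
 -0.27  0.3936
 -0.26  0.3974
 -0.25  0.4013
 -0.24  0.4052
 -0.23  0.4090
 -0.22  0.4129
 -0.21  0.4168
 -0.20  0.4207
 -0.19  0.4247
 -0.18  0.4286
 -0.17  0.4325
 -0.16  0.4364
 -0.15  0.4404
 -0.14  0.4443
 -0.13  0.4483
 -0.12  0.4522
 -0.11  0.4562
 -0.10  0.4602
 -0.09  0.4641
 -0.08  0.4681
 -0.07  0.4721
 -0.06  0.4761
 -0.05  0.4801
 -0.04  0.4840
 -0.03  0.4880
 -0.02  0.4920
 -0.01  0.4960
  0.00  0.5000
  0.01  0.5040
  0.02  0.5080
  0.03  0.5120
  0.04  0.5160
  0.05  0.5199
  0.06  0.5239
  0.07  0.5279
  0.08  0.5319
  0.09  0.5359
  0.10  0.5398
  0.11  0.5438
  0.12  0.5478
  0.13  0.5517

£9.56

σ√T = 0.45·√0.75 = 0.3897
d₁ = [ln(75/73) + (0.049 − 0.024 + 0.45²/2)·0.75] / 0.3897 = [0.0270 + 0.0947] / 0.3897 = 0.3123 ≈ 0.31
d₂ = d₁ − σ√T = 0.3123 − 0.3897 = -0.0774 ≈ -0.08
e^(−qT) = e^(−0.024·0.75) = 0.9822;  e^(−rT) = e^(−0.049·0.75) = 0.9639
P = 73·0.9639·N(0.08) − 75·0.9822·N(-0.31) = 73·0.9639·0.5319 − 75·0.9822·0.3783 = 37.4270 − 27.8675 = 9.5595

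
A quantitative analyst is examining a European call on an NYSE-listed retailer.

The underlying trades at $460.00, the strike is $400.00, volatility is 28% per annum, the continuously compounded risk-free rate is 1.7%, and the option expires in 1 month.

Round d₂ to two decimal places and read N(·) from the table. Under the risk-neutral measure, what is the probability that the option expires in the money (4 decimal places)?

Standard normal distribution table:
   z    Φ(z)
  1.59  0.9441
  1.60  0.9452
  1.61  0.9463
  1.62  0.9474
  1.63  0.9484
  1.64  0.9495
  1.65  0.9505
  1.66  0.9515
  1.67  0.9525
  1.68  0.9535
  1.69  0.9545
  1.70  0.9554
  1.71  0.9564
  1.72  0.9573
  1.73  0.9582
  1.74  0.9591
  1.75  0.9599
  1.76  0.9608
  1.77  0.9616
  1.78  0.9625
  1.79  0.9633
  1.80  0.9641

T = 0.08333;  σ√T = 0.0808
d₁ = [ln(460/400) + (0.017 + ½·0.28²)·0.08333] / (σ√T) = (0.1398 + 0.0047) / 0.0808 = 1.7870 → 1.79
d₂ = 1.7870 − 0.0808 = 1.7062 → 1.71
Risk-neutral Pr[S_T > K] = N(d₂) = N(1.71) = 0.9564

0.9564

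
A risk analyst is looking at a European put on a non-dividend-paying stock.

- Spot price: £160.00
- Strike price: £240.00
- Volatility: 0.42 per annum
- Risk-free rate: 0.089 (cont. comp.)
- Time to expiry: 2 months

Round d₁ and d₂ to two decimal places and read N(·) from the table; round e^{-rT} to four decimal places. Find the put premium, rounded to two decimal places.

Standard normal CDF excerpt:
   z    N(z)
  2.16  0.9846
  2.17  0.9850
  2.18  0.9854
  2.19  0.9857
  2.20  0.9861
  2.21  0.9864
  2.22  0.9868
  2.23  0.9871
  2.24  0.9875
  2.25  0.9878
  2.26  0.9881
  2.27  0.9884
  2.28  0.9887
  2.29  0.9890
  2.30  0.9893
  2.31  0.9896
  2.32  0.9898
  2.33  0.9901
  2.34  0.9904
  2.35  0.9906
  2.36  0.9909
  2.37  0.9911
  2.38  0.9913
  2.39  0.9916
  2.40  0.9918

T = 0.1667;  σ√T = 0.1715
d₁ = [ln(160/240) + (0.089 + 0.42²/2)·0.1667] / 0.1715 = [-0.4055 + 0.0295] / 0.1715 = -2.1925 ≈ -2.19
d₂ = d₁ − σ√T = -2.1925 − 0.1715 = -2.3639 ≈ -2.36
e^(−rT) = e^(−0.089·0.1667) = 0.9853
N(−d₂) = N(2.36) = 0.9909;  N(−d₁) = N(2.19) = 0.9857
P = 240·0.9853·0.9909 − 160·0.9857 = 234.3201 − 157.7120 = 76.6081

£76.61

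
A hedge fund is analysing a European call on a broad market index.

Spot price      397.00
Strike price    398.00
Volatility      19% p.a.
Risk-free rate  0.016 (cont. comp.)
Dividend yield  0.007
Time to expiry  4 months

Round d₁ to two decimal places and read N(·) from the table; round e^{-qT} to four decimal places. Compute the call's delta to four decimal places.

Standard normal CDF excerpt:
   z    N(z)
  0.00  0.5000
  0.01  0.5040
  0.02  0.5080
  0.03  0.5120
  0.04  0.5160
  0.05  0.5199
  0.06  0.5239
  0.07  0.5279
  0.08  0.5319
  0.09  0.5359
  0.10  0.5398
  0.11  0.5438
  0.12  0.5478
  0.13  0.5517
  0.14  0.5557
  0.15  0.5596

0.5227

σ√T = 0.19 × 0.5774 = 0.1097
ln(S/K) + (r − q + σ²/2)T = ln(397/398) + (0.016 − 0.007 + 0.19²/2)·0.3333 = -0.0025 + 0.0090 = 0.0065
d₁ = 0.0065 / 0.1097 = 0.0593 which rounds to 0.06
N(d₁) = N(0.06) = 0.5239
Δ_call = exp(−qT)·N(d₁) = 0.9977·0.5239 = 0.5227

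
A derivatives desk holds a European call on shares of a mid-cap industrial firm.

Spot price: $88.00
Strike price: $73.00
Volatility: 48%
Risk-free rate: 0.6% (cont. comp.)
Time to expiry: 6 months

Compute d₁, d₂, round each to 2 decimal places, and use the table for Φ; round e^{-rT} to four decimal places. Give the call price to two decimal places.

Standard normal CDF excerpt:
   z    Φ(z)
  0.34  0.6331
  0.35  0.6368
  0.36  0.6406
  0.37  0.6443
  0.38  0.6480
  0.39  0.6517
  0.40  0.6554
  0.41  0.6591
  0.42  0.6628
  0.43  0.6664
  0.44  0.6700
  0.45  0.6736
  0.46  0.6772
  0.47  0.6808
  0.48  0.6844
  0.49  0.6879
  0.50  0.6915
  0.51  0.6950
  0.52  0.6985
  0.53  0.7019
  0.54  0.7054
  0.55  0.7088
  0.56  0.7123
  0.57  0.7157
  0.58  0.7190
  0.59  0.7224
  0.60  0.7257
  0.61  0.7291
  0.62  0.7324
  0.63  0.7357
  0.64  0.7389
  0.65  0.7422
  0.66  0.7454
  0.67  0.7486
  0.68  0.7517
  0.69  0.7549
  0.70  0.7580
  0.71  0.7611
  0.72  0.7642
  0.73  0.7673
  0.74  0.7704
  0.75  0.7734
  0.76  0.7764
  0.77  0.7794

$20.09

σ√T = 0.48 × 0.7071 = 0.3394
d₁ = [ln(88/73) + (0.006 + 0.48²/2)·0.5] / 0.3394 = [0.1869 + 0.0606] / 0.3394 = 0.7291 ⇒ 0.73
d₂ = d₁ − σ√T = 0.7291 − 0.3394 = 0.3897 ⇒ 0.39
e^(−rT) = e^(−0.006·0.5) = 0.9970
N(d₁) = N(0.73) = 0.7673;  N(d₂) = N(0.39) = 0.6517
C = 88·0.7673 − 73·0.9970·0.6517 = 67.5224 − 47.4314 = 20.0910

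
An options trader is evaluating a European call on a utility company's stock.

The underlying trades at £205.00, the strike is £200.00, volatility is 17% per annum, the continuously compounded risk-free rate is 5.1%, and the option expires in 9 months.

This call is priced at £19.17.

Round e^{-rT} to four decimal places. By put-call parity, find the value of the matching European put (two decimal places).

exp(−rT) = exp(−0.051·0.75) = 0.9625
Put-call parity: C − P = S − K·e^(−rT) = 205 − 200·0.9625 = 205 − 192.5000 = 12.5000
P = C − (C − P) = 19.17 − (12.5000) = 6.6700

£6.67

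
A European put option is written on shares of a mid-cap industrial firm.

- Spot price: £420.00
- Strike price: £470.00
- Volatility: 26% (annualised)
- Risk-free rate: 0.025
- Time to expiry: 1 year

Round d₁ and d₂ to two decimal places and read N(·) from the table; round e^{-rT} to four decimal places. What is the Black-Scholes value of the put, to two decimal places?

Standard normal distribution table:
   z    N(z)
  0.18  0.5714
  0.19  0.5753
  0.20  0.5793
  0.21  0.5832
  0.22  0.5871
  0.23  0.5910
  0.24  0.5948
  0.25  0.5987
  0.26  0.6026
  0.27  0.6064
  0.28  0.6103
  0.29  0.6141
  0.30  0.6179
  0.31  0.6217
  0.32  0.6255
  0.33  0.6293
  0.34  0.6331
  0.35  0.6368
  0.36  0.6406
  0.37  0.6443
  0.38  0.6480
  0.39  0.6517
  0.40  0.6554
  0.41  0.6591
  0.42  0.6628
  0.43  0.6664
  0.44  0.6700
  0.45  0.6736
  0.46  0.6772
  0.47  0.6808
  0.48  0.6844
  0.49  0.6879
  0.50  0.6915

£67.13

σ√T = 0.26·√1 = 0.2600
ln(S/K) + (r + σ²/2)T = ln(420/470) + (0.025 + 0.26²/2)·1 = -0.1125 + 0.0588 = -0.0537
d₁ = -0.0537 / 0.2600 = -0.2065 ⇒ -0.21
d₂ = d₁ − σ√T = -0.2065 − 0.2600 = -0.4665 ⇒ -0.47
exp(−rT) = exp(−0.025·1) = 0.9753
N(−d₂) = N(0.47) = 0.6808;  N(−d₁) = N(0.21) = 0.5832
P = 470·0.9753·0.6808 − 420·0.5832 = 312.0726 − 244.9440 = 67.1286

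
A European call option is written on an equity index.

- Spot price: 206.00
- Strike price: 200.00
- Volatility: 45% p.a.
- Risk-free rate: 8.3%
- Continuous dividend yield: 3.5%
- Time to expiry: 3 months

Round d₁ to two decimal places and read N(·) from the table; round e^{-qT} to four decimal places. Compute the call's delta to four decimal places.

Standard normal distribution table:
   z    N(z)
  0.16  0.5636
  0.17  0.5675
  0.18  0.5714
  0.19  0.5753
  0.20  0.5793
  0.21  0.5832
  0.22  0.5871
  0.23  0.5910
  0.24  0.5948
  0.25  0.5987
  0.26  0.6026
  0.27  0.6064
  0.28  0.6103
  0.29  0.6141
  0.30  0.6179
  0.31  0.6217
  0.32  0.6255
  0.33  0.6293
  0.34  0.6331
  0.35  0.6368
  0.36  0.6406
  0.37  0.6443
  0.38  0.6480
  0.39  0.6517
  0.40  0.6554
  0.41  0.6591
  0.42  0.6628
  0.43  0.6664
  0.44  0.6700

0.6125

σ√T = 0.45 × 0.5000 = 0.2250
d₁ = [ln(206/200) + (0.083 − 0.035 + 0.45²/2)·0.25] / 0.2250 = [0.0296 + 0.0373] / 0.2250 = 0.2972 which rounds to 0.30
N(d₁) = N(0.30) = 0.6179
Δ_call = exp(−qT)·N(d₁) = 0.9913·0.6179 = 0.6125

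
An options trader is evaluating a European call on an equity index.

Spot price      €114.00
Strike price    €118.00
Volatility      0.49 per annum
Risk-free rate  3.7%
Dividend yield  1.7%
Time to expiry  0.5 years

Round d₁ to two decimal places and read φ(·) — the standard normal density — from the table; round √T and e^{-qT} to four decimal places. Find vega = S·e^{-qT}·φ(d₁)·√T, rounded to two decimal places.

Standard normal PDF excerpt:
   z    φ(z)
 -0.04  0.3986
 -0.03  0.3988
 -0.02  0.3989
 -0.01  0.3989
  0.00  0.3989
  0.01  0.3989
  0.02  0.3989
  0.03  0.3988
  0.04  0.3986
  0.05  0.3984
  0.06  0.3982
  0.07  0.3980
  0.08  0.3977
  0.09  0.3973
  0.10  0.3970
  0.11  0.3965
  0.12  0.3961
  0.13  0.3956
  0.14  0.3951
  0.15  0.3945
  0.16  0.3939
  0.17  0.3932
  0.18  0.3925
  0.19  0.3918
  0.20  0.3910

σ√T = 0.49 × 0.7071 = 0.3465
ln(S/K) + (r − q + σ²/2)T = ln(114/118) + (0.037 − 0.017 + 0.49²/2)·0.5 = -0.0345 + 0.0700 = 0.0355
d₁ = 0.0355 / 0.3465 = 0.1026 ⇒ 0.10
√T = √0.5 = 0.7071
φ(d₁) = φ(0.10) = 0.3970
exp(−qT) = exp(−0.017·0.5) = 0.9915
vega = S·exp(−qT)·φ(d₁)·√T = 114·0.9915·0.3970·0.7071 = 31.7299

31.73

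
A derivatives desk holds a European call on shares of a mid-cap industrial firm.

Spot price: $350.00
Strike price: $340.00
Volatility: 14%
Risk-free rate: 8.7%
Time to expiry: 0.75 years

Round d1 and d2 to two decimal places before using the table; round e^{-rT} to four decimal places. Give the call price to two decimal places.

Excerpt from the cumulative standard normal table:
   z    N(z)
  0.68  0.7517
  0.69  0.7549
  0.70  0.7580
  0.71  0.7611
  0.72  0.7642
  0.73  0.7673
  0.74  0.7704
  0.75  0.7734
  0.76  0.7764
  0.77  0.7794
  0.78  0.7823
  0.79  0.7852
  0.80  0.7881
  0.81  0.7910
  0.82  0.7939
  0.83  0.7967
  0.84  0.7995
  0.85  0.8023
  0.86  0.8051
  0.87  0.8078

σ√T = 0.14·√0.75 = 0.1212
d₁ = [ln(350/340) + (0.087 + 0.14²/2)·0.75] / 0.1212 = [0.0290 + 0.0726] / 0.1212 = 0.8379 ⇒ 0.84
d₂ = d₁ − σ√T = 0.8379 − 0.1212 = 0.7166 ⇒ 0.72
e^(−rT) = e^(−0.087·0.75) = 0.9368
C = 350·N(0.84) − 340·0.9368·N(0.72) = 350·0.7995 − 340·0.9368·0.7642 = 279.8250 − 243.4069 = 36.4181

$36.42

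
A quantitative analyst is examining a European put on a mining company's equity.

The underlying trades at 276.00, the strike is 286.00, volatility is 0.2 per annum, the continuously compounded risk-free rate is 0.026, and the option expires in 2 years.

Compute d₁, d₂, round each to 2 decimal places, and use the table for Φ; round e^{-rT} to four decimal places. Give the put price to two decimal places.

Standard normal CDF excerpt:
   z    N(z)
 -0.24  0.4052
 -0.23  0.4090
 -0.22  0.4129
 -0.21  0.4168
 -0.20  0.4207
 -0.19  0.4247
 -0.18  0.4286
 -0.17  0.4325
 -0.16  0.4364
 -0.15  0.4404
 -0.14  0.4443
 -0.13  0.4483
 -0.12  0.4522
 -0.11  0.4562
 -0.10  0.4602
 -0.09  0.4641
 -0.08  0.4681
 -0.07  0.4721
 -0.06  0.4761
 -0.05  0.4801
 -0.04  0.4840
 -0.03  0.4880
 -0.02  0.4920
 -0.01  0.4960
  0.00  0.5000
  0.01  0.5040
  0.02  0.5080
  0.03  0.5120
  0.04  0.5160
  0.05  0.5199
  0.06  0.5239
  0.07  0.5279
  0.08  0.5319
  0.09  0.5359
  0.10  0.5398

28.30

σ√T = 0.2 × 1.4142 = 0.2828
d₁ = [ln(276/286) + (0.026 + 0.2²/2)·2] / 0.2828 = [-0.0356 + 0.0920] / 0.2828 = 0.1994 ≈ 0.20
d₂ = d₁ − σ√T = 0.1994 − 0.2828 = -0.0834 ≈ -0.08
e^(−rT) = e^(−0.026·2) = 0.9493
N(−d₂) = N(0.08) = 0.5319;  N(−d₁) = N(-0.20) = 0.4207
P = 286·0.9493·0.5319 − 276·0.4207 = 144.4107 − 116.1132 = 28.2975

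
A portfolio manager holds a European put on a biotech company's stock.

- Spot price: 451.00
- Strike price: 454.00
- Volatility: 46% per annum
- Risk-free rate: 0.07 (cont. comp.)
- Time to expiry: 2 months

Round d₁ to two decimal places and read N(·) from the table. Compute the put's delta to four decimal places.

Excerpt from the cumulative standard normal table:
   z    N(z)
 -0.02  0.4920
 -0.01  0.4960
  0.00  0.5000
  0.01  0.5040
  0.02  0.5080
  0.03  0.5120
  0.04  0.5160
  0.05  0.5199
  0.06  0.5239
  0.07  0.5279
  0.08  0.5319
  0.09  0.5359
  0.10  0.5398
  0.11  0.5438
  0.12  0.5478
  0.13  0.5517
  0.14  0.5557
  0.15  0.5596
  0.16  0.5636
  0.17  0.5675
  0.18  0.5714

T = 0.1667;  σ√T = 0.1878
d₁ = [ln(451/454) + (0.07 + 0.46²/2)·0.1667] / 0.1878 = [-0.0066 + 0.0293] / 0.1878 = 0.1207 which rounds to 0.12
N(d₁) = N(0.12) = 0.5478
Δ_put = N(d₁) − 1 = 0.5478 − 1 = -0.4522

-0.4522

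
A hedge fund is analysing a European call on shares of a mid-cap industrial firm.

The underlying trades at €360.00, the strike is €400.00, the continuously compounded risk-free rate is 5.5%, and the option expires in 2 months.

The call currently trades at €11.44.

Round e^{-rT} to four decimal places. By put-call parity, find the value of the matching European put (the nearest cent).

e^(−rT) = e^(−0.055·0.1667) = 0.9909
Put-call parity: C − P = S − K·e^(−rT) = 360 − 400·0.9909 = 360 − 396.3600 = -36.3600
P = C − (C − P) = 11.44 − (-36.3600) = 47.8000

€47.80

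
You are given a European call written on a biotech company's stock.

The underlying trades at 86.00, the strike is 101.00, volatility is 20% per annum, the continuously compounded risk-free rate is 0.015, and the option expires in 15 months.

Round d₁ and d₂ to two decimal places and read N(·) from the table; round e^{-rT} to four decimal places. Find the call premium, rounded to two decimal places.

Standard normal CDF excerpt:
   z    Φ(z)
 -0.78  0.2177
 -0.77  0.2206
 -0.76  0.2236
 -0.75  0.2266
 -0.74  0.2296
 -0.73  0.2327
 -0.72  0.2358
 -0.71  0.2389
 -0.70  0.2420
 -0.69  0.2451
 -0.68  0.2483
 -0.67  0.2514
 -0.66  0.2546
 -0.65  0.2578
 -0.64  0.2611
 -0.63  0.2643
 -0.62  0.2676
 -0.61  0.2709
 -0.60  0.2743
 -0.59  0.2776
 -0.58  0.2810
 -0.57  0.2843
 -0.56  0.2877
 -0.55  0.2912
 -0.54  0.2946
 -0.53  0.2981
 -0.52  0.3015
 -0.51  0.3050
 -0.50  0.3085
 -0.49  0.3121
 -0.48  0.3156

T = 1.25;  σ√T = 0.2236
ln(S/K) + (r + σ²/2)T = ln(86/101) + (0.015 + 0.2²/2)·1.25 = -0.1608 + 0.0438 = -0.1170
d₁ = -0.1170 / 0.2236 = -0.5233 → -0.52
d₂ = d₁ − σ√T = -0.5233 − 0.2236 = -0.7470 → -0.75
exp(−rT) = exp(−0.015·1.25) = 0.9814
C = 86·N(-0.52) − 101·0.9814·N(-0.75) = 86·0.3015 − 101·0.9814·0.2266 = 25.9290 − 22.4609 = 3.4681

3.47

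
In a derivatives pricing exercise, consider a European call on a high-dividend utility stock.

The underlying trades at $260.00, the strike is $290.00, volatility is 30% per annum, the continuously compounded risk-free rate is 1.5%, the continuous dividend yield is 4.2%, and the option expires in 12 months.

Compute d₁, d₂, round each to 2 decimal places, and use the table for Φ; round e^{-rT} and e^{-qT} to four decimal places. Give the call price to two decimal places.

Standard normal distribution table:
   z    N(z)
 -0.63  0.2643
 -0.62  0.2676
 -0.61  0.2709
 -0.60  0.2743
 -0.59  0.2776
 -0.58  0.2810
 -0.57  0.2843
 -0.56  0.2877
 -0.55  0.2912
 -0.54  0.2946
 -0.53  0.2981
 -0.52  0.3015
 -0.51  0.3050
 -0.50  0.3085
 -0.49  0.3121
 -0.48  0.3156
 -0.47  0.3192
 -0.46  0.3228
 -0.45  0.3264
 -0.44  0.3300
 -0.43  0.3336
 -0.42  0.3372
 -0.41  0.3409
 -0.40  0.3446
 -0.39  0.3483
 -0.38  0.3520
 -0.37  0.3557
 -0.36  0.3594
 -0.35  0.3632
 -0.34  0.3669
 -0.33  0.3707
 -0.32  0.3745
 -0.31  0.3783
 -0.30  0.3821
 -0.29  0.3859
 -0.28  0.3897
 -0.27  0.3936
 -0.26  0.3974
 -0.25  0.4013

$16.90

σ√T = 0.3 × 1.0000 = 0.3000
ln(S/K) + (r − q + σ²/2)T = ln(260/290) + (0.015 − 0.042 + 0.3²/2)·1 = -0.1092 + 0.0180 = -0.0912
d₁ = -0.0912 / 0.3000 = -0.3040 → -0.30
d₂ = d₁ − σ√T = -0.3040 − 0.3000 = -0.6040 → -0.60
e^(−qT) = e^(−0.042·1) = 0.9589;  e^(−rT) = e^(−0.015·1) = 0.9851
N(d₁) = N(-0.30) = 0.3821;  N(d₂) = N(-0.60) = 0.2743
C = 260·0.9589·0.3821 − 290·0.9851·0.2743 = 95.2629 − 78.3617 = 16.9011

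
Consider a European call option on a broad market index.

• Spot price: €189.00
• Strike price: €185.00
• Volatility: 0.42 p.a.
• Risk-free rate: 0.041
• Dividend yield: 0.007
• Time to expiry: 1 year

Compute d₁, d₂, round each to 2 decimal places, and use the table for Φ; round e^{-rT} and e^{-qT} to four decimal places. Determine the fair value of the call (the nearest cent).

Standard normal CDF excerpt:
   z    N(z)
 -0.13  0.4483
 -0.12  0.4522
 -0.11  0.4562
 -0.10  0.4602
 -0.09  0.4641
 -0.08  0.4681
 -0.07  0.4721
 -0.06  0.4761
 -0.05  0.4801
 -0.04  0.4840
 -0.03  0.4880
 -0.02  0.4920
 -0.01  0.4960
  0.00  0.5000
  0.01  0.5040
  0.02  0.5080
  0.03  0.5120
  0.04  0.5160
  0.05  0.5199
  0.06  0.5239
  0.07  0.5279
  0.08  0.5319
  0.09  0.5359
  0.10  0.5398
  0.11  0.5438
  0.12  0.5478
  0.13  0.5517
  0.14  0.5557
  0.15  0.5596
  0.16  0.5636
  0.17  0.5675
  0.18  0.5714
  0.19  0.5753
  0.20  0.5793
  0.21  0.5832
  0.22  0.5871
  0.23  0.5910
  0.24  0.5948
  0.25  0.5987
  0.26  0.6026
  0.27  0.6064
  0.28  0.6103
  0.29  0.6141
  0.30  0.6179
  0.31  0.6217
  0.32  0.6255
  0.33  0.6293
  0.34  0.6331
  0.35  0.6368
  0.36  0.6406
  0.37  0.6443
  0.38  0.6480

σ√T = 0.42·√1 = 0.4200
d₁ = [ln(189/185) + (0.041 − 0.007 + ½·0.42²)·1] / (σ√T) = (0.0214 + 0.1222) / 0.4200 = 0.3419 which rounds to 0.34
d₂ = 0.3419 − 0.4200 = -0.0781 which rounds to -0.08
e^(−qT) = e^(−0.007·1) = 0.9930;  e^(−rT) = e^(−0.041·1) = 0.9598
C = 189·0.9930·N(0.34) − 185·0.9598·N(-0.08) = 189·0.9930·0.6331 − 185·0.9598·0.4681 = 118.8183 − 83.1172 = 35.7011

€35.70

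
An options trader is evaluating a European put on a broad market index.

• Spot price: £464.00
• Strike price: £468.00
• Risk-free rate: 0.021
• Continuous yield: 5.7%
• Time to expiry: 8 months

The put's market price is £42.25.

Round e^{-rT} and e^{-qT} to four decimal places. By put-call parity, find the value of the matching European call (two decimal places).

£27.45

exp(−qT) = exp(−0.057·0.6667) = 0.9627;  exp(−rT) = exp(−0.021·0.6667) = 0.9861
Put-call parity: C − P = S·e^(−qT) − K·e^(−rT) = 464·0.9627 − 468·0.9861 = 446.6928 − 461.4948 = -14.8020
C = P + (C − P) = 42.25 + (-14.8020) = 27.4480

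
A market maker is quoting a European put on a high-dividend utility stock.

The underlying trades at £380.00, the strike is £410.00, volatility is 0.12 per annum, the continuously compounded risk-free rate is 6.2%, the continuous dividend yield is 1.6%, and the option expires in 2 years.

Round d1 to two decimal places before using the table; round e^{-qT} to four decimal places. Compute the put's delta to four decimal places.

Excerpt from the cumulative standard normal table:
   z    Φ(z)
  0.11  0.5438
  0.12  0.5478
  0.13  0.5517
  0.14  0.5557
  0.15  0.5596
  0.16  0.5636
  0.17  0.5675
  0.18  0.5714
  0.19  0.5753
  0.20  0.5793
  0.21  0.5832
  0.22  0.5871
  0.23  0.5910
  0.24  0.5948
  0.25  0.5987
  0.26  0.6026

σ√T = 0.12·√2 = 0.1697
d₁ = [ln(380/410) + (0.062 − 0.016 + 0.12²/2)·2] / 0.1697 = [-0.0760 + 0.1064] / 0.1697 = 0.1792 → 0.18
N(d₁) = N(0.18) = 0.5714
Δ_put = exp(−qT)·(N(d₁) − 1) = 0.9685·(0.5714 − 1) = -0.4151

-0.4151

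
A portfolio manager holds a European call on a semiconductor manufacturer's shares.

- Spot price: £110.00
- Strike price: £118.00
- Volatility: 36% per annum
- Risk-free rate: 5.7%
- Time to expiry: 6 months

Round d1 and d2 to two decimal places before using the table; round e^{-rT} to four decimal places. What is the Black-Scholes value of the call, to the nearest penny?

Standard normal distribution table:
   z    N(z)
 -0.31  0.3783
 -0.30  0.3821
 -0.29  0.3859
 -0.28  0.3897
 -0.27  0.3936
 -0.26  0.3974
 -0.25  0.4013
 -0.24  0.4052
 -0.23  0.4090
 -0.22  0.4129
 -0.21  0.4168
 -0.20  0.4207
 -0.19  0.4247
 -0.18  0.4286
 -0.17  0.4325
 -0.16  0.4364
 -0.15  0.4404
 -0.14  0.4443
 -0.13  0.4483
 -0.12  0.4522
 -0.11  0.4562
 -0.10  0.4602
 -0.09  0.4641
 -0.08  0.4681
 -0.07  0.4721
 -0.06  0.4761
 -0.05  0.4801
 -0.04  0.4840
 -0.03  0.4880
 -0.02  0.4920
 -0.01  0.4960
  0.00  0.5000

£8.98

σ√T = 0.36·√0.5 = 0.2546
d₁ = [ln(110/118) + (0.057 + 0.36²/2)·0.5] / 0.2546 = [-0.0702 + 0.0609] / 0.2546 = -0.0366 which rounds to -0.04
d₂ = d₁ − σ√T = -0.0366 − 0.2546 = -0.2911 which rounds to -0.29
e^(−rT) = e^(−0.057·0.5) = 0.9719
N(d₁) = N(-0.04) = 0.4840;  N(d₂) = N(-0.29) = 0.3859
C = 110·0.4840 − 118·0.9719·0.3859 = 53.2400 − 44.2566 = 8.9834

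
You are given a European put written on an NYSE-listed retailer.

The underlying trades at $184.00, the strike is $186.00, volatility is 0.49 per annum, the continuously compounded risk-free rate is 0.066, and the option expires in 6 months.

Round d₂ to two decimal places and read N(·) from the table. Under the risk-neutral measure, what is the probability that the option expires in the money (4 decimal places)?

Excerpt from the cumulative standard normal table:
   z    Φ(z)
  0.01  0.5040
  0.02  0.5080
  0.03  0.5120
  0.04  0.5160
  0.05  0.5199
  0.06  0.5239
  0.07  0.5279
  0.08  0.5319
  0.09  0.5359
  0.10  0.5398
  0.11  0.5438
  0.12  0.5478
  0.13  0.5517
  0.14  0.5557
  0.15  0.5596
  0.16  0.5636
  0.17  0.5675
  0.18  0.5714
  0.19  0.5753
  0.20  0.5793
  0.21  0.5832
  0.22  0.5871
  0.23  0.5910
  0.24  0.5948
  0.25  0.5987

0.5438

σ√T = 0.49·√0.5 = 0.3465
d₁ = [ln(184/186) + (0.066 + ½·0.49²)·0.5] / (σ√T) = (-0.0108 + 0.0930) / 0.3465 = 0.2373 ⇒ 0.24
d₂ = 0.2373 − 0.3465 = -0.1092 ⇒ -0.11
Pr(exercise) under Q = N(−d₂) = N(0.11) = 0.5438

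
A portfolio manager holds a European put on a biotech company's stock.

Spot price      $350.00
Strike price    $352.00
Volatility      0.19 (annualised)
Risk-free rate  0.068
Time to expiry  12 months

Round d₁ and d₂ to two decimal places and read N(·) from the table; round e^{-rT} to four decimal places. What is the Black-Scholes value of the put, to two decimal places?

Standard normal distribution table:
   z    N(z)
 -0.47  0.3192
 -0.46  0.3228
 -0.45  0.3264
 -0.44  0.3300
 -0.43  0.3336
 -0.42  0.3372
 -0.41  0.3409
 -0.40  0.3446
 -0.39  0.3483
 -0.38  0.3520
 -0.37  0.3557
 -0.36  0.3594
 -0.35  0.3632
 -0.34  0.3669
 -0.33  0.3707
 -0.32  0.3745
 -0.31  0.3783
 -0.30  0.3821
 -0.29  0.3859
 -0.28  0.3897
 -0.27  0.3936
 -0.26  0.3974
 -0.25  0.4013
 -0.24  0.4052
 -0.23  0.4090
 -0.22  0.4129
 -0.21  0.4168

$16.49

T = 1;  σ√T = 0.1900
d₁ = [ln(350/352) + (0.068 + 0.19²/2)·1] / 0.1900 = [-0.0057 + 0.0861] / 0.1900 = 0.4229 ≈ 0.42
d₂ = d₁ − σ√T = 0.4229 − 0.1900 = 0.2329 ≈ 0.23
exp(−rT) = exp(−0.068·1) = 0.9343
P = 352·0.9343·N(-0.23) − 350·N(-0.42) = 352·0.9343·0.4090 − 350·0.3372 = 134.5093 − 118.0200 = 16.4893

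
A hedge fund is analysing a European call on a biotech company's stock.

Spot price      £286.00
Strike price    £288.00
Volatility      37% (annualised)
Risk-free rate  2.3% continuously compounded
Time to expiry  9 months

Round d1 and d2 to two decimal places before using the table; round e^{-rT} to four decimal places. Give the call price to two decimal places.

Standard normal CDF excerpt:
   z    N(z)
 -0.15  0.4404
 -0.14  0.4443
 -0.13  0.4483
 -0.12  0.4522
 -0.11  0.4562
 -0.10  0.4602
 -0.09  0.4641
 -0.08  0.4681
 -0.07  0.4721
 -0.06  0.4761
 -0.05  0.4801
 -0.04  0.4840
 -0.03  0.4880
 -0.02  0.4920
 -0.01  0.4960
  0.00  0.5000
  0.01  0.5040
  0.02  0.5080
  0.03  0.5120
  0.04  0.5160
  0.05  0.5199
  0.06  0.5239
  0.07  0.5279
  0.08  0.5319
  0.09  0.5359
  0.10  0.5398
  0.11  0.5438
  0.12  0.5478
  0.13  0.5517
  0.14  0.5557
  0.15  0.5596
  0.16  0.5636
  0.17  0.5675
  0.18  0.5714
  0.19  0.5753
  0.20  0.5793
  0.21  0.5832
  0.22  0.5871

σ√T = 0.37·√0.75 = 0.3204
d₁ = [ln(286/288) + (0.023 + 0.37²/2)·0.75] / 0.3204 = [-0.0070 + 0.0686] / 0.3204 = 0.1923 which rounds to 0.19
d₂ = d₁ − σ√T = 0.1923 − 0.3204 = -0.1281 which rounds to -0.13
exp(−rT) = exp(−0.023·0.75) = 0.9829
N(d₁) = N(0.19) = 0.5753;  N(d₂) = N(-0.13) = 0.4483
C = 286·0.5753 − 288·0.9829·0.4483 = 164.5358 − 126.9026 = 37.6332

£37.63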